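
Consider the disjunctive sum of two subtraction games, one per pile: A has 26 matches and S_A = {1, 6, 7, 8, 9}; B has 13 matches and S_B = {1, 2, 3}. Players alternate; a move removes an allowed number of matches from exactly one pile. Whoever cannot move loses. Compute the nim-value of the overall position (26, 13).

Pile A, S = {1, 6, 7, 8, 9}:
n :  0  1  2  3  4  5  6  7  8  9 10 11 12 13 14 15 16 17 18 19 20 21 22 23 24 25 26
G :  0  1  0  1  0  1  2  3  2  3  2  3  4  5  0  1  0  1  0  1  2  3  2  3  2  3  4
G_A(26) = 4.
Pile B, S = {1, 2, 3}:
G(0) = 0
G(1) = mex{0} = 1
G(2) = mex{1,0} = 2
G(3) = mex{2,1,0} = 3
G(4) = mex{3,2,1} = 0
G(5) = mex{0,3,2} = 1
G(6) = mex{1,0,3} = 2
G(7) = mex{2,1,0} = 3
G(8) = mex{3,2,1} = 0
G(9) = mex{0,3,2} = 1
G(10) = mex{1,0,3} = 2
G(11) = mex{2,1,0} = 3
G(12) = mex{3,2,1} = 0
G(13) = mex{0,3,2} = 1
G_B(13) = 1.
Combined Grundy value = 4 ⊕ 1 = 5.

5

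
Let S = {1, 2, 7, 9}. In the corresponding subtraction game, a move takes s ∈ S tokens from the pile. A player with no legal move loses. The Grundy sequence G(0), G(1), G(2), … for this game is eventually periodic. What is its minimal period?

11

G(0) = 0
G(1) = mex{0} = 1
G(2) = mex{1,0} = 2
G(3) = mex{2,1} = 0
G(4) = mex{0,2} = 1
G(5) = mex{1,0} = 2
G(6) = mex{2,1} = 0
G(7) = mex{0,2,0} = 1
G(8) = mex{1,0,1} = 2
G(9) = mex{2,1,2,0} = 3
G(10) = mex{3,2,0,1} = 4
G(11) = mex{4,3,1,2} = 0
G(12) = mex{0,4,2,0} = 1
G(13) = mex{1,0,0,1} = 2
G(14) = mex{2,1,1,2} = 0
G(15) = mex{0,2,2,0} = 1
G(16) = mex{1,0,3,1} = 2
G(17) = mex{2,1,4,2} = 0
G(18) = mex{0,2,0,3} = 1
G(19) = mex{1,0,1,4} = 2
G(20) = mex{2,1,2,0} = 3
G(21) = mex{3,2,0,1} = 4
G(22) = mex{4,3,1,2} = 0
G(23) = mex{0,4,2,0} = 1
G(n+11) = G(n) holds for n = 0,…,8 (a full window of length max(S) = 9), so the sequence is purely periodic with period 11.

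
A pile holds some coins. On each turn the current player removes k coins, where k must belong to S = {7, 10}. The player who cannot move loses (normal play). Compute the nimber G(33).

n :  0  1  2  3  4  5  6  7  8  9 10 11 12 13 14 15 16 17 18 19 20 21 22 23 24 25 26 27 28 29 30 31 32 33
G :  0  0  0  0  0  0  0  1  1  1  1  1  1  1  2  2  2  0  0  0  0  0  0  0  1  1  1  1  1  1  1  2  2  2

2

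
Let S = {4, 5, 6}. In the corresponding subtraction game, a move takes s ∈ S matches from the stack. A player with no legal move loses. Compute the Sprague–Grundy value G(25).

1

n :  0  1  2  3  4  5  6  7  8  9 10 11 12 13 14 15 16 17 18 19 20 21 22 23 24 25
G :  0  0  0  0  1  1  1  1  2  2  0  0  0  0  1  1  1  1  2  2  0  0  0  0  1  1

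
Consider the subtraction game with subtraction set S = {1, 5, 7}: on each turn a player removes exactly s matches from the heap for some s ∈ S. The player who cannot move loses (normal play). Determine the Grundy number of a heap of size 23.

n :  0  1  2  3  4  5  6  7  8  9 10 11 12 13 14 15 16 17 18 19 20 21 22 23
G :  0  1  0  1  0  1  0  1  0  1  0  1  0  1  0  1  0  1  0  1  0  1  0  1

1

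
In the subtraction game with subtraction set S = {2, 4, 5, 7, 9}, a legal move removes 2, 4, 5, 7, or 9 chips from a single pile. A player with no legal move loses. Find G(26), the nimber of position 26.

G(0) = 0
G(1) = mex{} = 0
G(2) = mex{0} = 1
G(3) = mex{0} = 1
G(4) = mex{1,0} = 2
G(5) = mex{1,0,0} = 2
G(6) = mex{2,1,0} = 3
G(7) = mex{2,1,1,0} = 3
G(8) = mex{3,2,1,0} = 4
G(9) = mex{3,2,2,1,0} = 4
G(10) = mex{4,3,2,1,0} = 5
G(11) = mex{4,3,3,2,1} = 0
G(12) = mex{5,4,3,2,1} = 0
G(13) = mex{0,4,4,3,2} = 1
G(14) = mex{0,5,4,3,2} = 1
G(15) = mex{1,0,5,4,3} = 2
G(16) = mex{1,0,0,4,3} = 2
G(17) = mex{2,1,0,5,4} = 3
G(18) = mex{2,1,1,0,4} = 3
G(19) = mex{3,2,1,0,5} = 4
G(20) = mex{3,2,2,1,0} = 4
G(21) = mex{4,3,2,1,0} = 5
G(22) = mex{4,3,3,2,1} = 0
G(23) = mex{5,4,3,2,1} = 0
G(24) = mex{0,4,4,3,2} = 1
G(25) = mex{0,5,4,3,2} = 1
G(26) = mex{1,0,5,4,3} = 2

2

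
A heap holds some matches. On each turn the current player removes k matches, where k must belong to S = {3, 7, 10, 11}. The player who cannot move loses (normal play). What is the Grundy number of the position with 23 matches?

1

G(0) = 0
G(1) = mex{} = 0
G(2) = mex{} = 0
G(3) = mex{0} = 1
G(4) = mex{0} = 1
G(5) = mex{0} = 1
G(6) = mex{1} = 0
G(7) = mex{1,0} = 2
G(8) = mex{1,0} = 2
G(9) = mex{0,0} = 1
G(10) = mex{2,1,0} = 3
G(11) = mex{2,1,0,0} = 3
G(12) = mex{1,1,0,0} = 2
G(13) = mex{3,0,1,0} = 2
G(14) = mex{3,2,1,1} = 0
G(15) = mex{2,2,1,1} = 0
G(16) = mex{2,1,0,1} = 3
G(17) = mex{0,3,2,0} = 1
G(18) = mex{0,3,2,2} = 1
G(19) = mex{3,2,1,2} = 0
G(20) = mex{1,2,3,1} = 0
G(21) = mex{1,0,3,3} = 2
G(22) = mex{0,0,2,3} = 1
G(23) = mex{0,3,2,2} = 1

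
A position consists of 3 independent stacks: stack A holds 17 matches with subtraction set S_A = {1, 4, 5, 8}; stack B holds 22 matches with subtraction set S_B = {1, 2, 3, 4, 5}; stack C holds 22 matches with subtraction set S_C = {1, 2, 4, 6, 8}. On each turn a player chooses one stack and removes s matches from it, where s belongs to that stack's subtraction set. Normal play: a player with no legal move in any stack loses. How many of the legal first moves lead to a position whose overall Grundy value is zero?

1

Stack A, S = {1, 4, 5, 8}:
n :  0  1  2  3  4  5  6  7  8  9 10 11 12 13 14 15 16 17
G :  0  1  0  1  2  3  2  3  4  0  1  0  1  2  3  2  3  4
G_A(17) = 4.
Stack B, S = {1, 2, 3, 4, 5}:
G(0) = 0
G(1) = mex{0} = 1
G(2) = mex{1,0} = 2
G(3) = mex{2,1,0} = 3
G(4) = mex{3,2,1,0} = 4
G(5) = mex{4,3,2,1,0} = 5
G(6) = mex{5,4,3,2,1} = 0
G(7) = mex{0,5,4,3,2} = 1
G(8) = mex{1,0,5,4,3} = 2
G(9) = mex{2,1,0,5,4} = 3
G(10) = mex{3,2,1,0,5} = 4
G(11) = mex{4,3,2,1,0} = 5
G(12) = mex{5,4,3,2,1} = 0
G(13) = mex{0,5,4,3,2} = 1
G(14) = mex{1,0,5,4,3} = 2
G(15) = mex{2,1,0,5,4} = 3
G(16) = mex{3,2,1,0,5} = 4
G(17) = mex{4,3,2,1,0} = 5
G(18) = mex{5,4,3,2,1} = 0
G(19) = mex{0,5,4,3,2} = 1
G(20) = mex{1,0,5,4,3} = 2
G(21) = mex{2,1,0,5,4} = 3
G(22) = mex{3,2,1,0,5} = 4
G_B(22) = 4.
Stack C, S = {1, 2, 4, 6, 8}:
G(0) = 0
G(1) = mex{0} = 1
G(2) = mex{1,0} = 2
G(3) = mex{2,1} = 0
G(4) = mex{0,2,0} = 1
G(5) = mex{1,0,1} = 2
G(6) = mex{2,1,2,0} = 3
G(7) = mex{3,2,0,1} = 4
G(8) = mex{4,3,1,2,0} = 5
G(9) = mex{5,4,2,0,1} = 3
G(10) = mex{3,5,3,1,2} = 0
G(11) = mex{0,3,4,2,0} = 1
G(12) = mex{1,0,5,3,1} = 2
G(13) = mex{2,1,3,4,2} = 0
G(14) = mex{0,2,0,5,3} = 1
G(15) = mex{1,0,1,3,4} = 2
G(16) = mex{2,1,2,0,5} = 3
G(17) = mex{3,2,0,1,3} = 4
G(18) = mex{4,3,1,2,0} = 5
G(19) = mex{5,4,2,0,1} = 3
G(20) = mex{3,5,3,1,2} = 0
G(21) = mex{0,3,4,2,0} = 1
G(22) = mex{1,0,5,3,1} = 2
G_C(22) = 2.
Combined Grundy value = 4 ⊕ 4 ⊕ 2 = 2.
A winning move leaves total XOR = 0, i.e. changes one component's Grundy value g to g ⊕ X where X is the current total.
Stack A: need g' = 4⊕2 = 6. Options: 17−1→G=3, 17−4→G=2, 17−5→G=1, 17−8→G=0. Hits: 0.
Stack B: need g' = 4⊕2 = 6. Options: 22−1→G=3, 22−2→G=2, 22−3→G=1, 22−4→G=0, 22−5→G=5. Hits: 0.
Stack C: need g' = 2⊕2 = 0. Options: 22−1→G=1, 22−2→G=0, 22−4→G=5, 22−6→G=3, 22−8→G=1. Hits: 1.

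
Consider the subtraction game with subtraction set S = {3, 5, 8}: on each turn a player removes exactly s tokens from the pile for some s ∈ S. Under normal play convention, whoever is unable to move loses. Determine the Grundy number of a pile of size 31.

3

G(0) = 0
G(1) = mex{} = 0
G(2) = mex{} = 0
G(3) = mex{0} = 1
G(4) = mex{0} = 1
G(5) = mex{0,0} = 1
G(6) = mex{1,0} = 2
G(7) = mex{1,0} = 2
G(8) = mex{1,1,0} = 2
G(9) = mex{2,1,0} = 3
G(10) = mex{2,1,0} = 3
G(11) = mex{2,2,1} = 0
G(12) = mex{3,2,1} = 0
G(13) = mex{3,2,1} = 0
G(14) = mex{0,3,2} = 1
G(15) = mex{0,3,2} = 1
G(16) = mex{0,0,2} = 1
G(17) = mex{1,0,3} = 2
G(18) = mex{1,0,3} = 2
G(19) = mex{1,1,0} = 2
G(20) = mex{2,1,0} = 3
G(21) = mex{2,1,0} = 3
G(22) = mex{2,2,1} = 0
G(23) = mex{3,2,1} = 0
G(24) = mex{3,2,1} = 0
G(25) = mex{0,3,2} = 1
G(26) = mex{0,3,2} = 1
G(27) = mex{0,0,2} = 1
G(28) = mex{1,0,3} = 2
G(29) = mex{1,0,3} = 2
G(30) = mex{1,1,0} = 2
G(31) = mex{2,1,0} = 3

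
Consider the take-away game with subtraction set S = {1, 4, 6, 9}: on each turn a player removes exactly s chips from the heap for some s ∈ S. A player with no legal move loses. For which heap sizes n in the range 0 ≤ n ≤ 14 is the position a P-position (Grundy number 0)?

0, 2, 5, 7, 10, 12

n :  0  1  2  3  4  5  6  7  8  9 10 11 12 13 14
G :  0  1  0  1  2  0  1  0  1  2  0  1  0  1  2
P-positions are exactly the n with G(n) = 0.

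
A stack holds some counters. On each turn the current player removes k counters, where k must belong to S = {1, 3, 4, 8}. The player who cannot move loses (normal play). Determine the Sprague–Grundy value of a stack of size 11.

n :  0  1  2  3  4  5  6  7  8  9 10 11
G :  0  1  0  1  2  3  2  0  1  0  1  2

2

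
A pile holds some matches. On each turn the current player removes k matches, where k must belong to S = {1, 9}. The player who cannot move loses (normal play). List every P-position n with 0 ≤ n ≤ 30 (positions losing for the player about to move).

0, 2, 4, 6, 8, 10, 12, 14, 16, 18, 20, 22, 24, 26, 28, 30

n :  0  1  2  3  4  5  6  7  8  9 10 11 12 13 14 15 16 17 18 19 20 21 22 23 24 25 26 27 28 29 30
G :  0  1  0  1  0  1  0  1  0  1  0  1  0  1  0  1  0  1  0  1  0  1  0  1  0  1  0  1  0  1  0
P-positions are exactly the n with G(n) = 0.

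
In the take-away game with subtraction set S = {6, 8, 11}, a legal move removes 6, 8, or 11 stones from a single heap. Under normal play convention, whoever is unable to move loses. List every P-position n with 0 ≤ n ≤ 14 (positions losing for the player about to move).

G(0) = 0
G(1) = mex{} = 0
G(2) = mex{} = 0
G(3) = mex{} = 0
G(4) = mex{} = 0
G(5) = mex{} = 0
G(6) = mex{0} = 1
G(7) = mex{0} = 1
G(8) = mex{0,0} = 1
G(9) = mex{0,0} = 1
G(10) = mex{0,0} = 1
G(11) = mex{0,0,0} = 1
G(12) = mex{1,0,0} = 2
G(13) = mex{1,0,0} = 2
G(14) = mex{1,1,0} = 2
P-positions are exactly the n with G(n) = 0.

0, 1, 2, 3, 4, 5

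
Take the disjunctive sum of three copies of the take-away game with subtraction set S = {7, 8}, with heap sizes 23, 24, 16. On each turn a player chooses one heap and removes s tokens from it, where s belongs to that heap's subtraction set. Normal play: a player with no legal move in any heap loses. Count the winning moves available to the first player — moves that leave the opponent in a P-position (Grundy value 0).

All heaps use S = {7, 8}:
G(0) = 0
G(1) = mex{} = 0
G(2) = mex{} = 0
G(3) = mex{} = 0
G(4) = mex{} = 0
G(5) = mex{} = 0
G(6) = mex{} = 0
G(7) = mex{0} = 1
G(8) = mex{0,0} = 1
G(9) = mex{0,0} = 1
G(10) = mex{0,0} = 1
G(11) = mex{0,0} = 1
G(12) = mex{0,0} = 1
G(13) = mex{0,0} = 1
G(14) = mex{1,0} = 2
G(15) = mex{1,1} = 0
G(16) = mex{1,1} = 0
G(17) = mex{1,1} = 0
G(18) = mex{1,1} = 0
G(19) = mex{1,1} = 0
G(20) = mex{1,1} = 0
G(21) = mex{2,1} = 0
G(22) = mex{0,2} = 1
G(23) = mex{0,0} = 1
G(24) = mex{0,0} = 1
Heap A: G(23) = 1.
Heap B: G(24) = 1.
Heap C: G(16) = 0.
Combined Grundy value = 1 ⊕ 1 ⊕ 0 = 0.
A winning move leaves total XOR = 0, i.e. changes one component's Grundy value g to g ⊕ X where X is the current total.
Heap A: target g' = 1⊕0 = 1, but every legal move changes the Grundy value (mex property), so 0 moves.
Heap B: target g' = 1⊕0 = 1, but every legal move changes the Grundy value (mex property), so 0 moves.
Heap C: target g' = 0⊕0 = 0, but every legal move changes the Grundy value (mex property), so 0 moves.

0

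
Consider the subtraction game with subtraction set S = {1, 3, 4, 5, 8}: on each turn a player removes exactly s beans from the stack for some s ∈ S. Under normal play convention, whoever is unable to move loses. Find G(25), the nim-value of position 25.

3

n :  0  1  2  3  4  5  6  7  8  9 10 11 12 13 14 15 16 17 18 19 20 21 22 23 24 25
G :  0  1  0  1  2  3  2  3  4  0  1  0  1  2  3  2  3  4  0  1  0  1  2  3  2  3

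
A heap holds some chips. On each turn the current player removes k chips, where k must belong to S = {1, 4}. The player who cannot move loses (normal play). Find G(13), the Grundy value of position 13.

1

G(0) = 0
G(1) = mex{0} = 1
G(2) = mex{1} = 0
G(3) = mex{0} = 1
G(4) = mex{1,0} = 2
G(5) = mex{2,1} = 0
G(6) = mex{0,0} = 1
G(7) = mex{1,1} = 0
G(8) = mex{0,2} = 1
G(9) = mex{1,0} = 2
G(10) = mex{2,1} = 0
G(11) = mex{0,0} = 1
G(12) = mex{1,1} = 0
G(13) = mex{0,2} = 1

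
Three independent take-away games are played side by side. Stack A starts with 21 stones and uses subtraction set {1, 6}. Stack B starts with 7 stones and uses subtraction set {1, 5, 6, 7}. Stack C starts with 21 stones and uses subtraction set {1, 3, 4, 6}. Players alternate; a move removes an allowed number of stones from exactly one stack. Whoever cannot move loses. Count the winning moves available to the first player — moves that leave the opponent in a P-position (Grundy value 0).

Stack A, S = {1, 6}:
n :  0  1  2  3  4  5  6  7  8  9 10 11 12 13 14 15 16 17 18 19 20 21
G :  0  1  0  1  0  1  2  0  1  0  1  0  1  2  0  1  0  1  0  1  2  0
G_A(21) = 0.
Stack B, S = {1, 5, 6, 7}:
n : 0 1 2 3 4 5 6 7
G : 0 1 0 1 0 1 2 3
G_B(7) = 3.
Stack C, S = {1, 3, 4, 6}:
n :  0  1  2  3  4  5  6  7  8  9 10 11 12 13 14 15 16 17 18 19 20 21
G :  0  1  0  1  2  3  2  0  1  0  1  2  3  2  0  1  0  1  2  3  2  0
G_C(21) = 0.
Combined Grundy value = 0 ⊕ 3 ⊕ 0 = 3.
A winning move leaves total XOR = 0, i.e. changes one component's Grundy value g to g ⊕ X where X is the current total.
Stack A: need g' = 0⊕3 = 3. Options: 21−1→G=2, 21−6→G=1. Hits: 0.
Stack B: need g' = 3⊕3 = 0. Options: 7−1→G=2, 7−5→G=0, 7−6→G=1, 7−7→G=0. Hits: 2.
Stack C: need g' = 0⊕3 = 3. Options: 21−1→G=2, 21−3→G=2, 21−4→G=1, 21−6→G=1. Hits: 0.

2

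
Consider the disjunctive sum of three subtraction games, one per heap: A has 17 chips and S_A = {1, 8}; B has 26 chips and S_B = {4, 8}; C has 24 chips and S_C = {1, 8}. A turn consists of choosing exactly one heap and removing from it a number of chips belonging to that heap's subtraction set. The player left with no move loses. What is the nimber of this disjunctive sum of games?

Heap A, S = {1, 8}:
n :  0  1  2  3  4  5  6  7  8  9 10 11 12 13 14 15 16 17
G :  0  1  0  1  0  1  0  1  2  0  1  0  1  0  1  0  1  2
G_A(17) = 2.
Heap B, S = {4, 8}:
G(0) = 0
G(1) = mex{} = 0
G(2) = mex{} = 0
G(3) = mex{} = 0
G(4) = mex{0} = 1
G(5) = mex{0} = 1
G(6) = mex{0} = 1
G(7) = mex{0} = 1
G(8) = mex{1,0} = 2
G(9) = mex{1,0} = 2
G(10) = mex{1,0} = 2
G(11) = mex{1,0} = 2
G(12) = mex{2,1} = 0
G(13) = mex{2,1} = 0
G(14) = mex{2,1} = 0
G(15) = mex{2,1} = 0
G(16) = mex{0,2} = 1
G(17) = mex{0,2} = 1
G(18) = mex{0,2} = 1
G(19) = mex{0,2} = 1
G(20) = mex{1,0} = 2
G(21) = mex{1,0} = 2
G(22) = mex{1,0} = 2
G(23) = mex{1,0} = 2
G(24) = mex{2,1} = 0
G(25) = mex{2,1} = 0
G(26) = mex{2,1} = 0
G_B(26) = 0.
Heap C, S = {1, 8}:
n :  0  1  2  3  4  5  6  7  8  9 10 11 12 13 14 15 16 17 18 19 20 21 22 23 24
G :  0  1  0  1  0  1  0  1  2  0  1  0  1  0  1  0  1  2  0  1  0  1  0  1  0
G_C(24) = 0.
Combined Grundy value = 2 ⊕ 0 ⊕ 0 = 2.

2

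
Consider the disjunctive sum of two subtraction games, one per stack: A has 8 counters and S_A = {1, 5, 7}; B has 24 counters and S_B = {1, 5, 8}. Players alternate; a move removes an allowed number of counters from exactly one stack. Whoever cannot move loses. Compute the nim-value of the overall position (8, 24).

3

Stack A, S = {1, 5, 7}:
n : 0 1 2 3 4 5 6 7 8
G : 0 1 0 1 0 1 0 1 0
G_A(8) = 0.
Stack B, S = {1, 5, 8}:
n :  0  1  2  3  4  5  6  7  8  9 10 11 12 13 14 15 16 17 18 19 20 21 22 23 24
G :  0  1  0  1  0  1  0  1  2  3  2  3  2  0  1  0  1  0  1  0  1  2  3  2  3
G_B(24) = 3.
Combined Grundy value = 0 ⊕ 3 = 3.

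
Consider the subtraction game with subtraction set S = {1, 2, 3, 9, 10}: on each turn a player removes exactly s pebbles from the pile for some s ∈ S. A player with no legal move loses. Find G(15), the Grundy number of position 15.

G(0) = 0
G(1) = mex{0} = 1
G(2) = mex{1,0} = 2
G(3) = mex{2,1,0} = 3
G(4) = mex{3,2,1} = 0
G(5) = mex{0,3,2} = 1
G(6) = mex{1,0,3} = 2
G(7) = mex{2,1,0} = 3
G(8) = mex{3,2,1} = 0
G(9) = mex{0,3,2,0} = 1
G(10) = mex{1,0,3,1,0} = 2
G(11) = mex{2,1,0,2,1} = 3
G(12) = mex{3,2,1,3,2} = 0
G(13) = mex{0,3,2,0,3} = 1
G(14) = mex{1,0,3,1,0} = 2
G(15) = mex{2,1,0,2,1} = 3

3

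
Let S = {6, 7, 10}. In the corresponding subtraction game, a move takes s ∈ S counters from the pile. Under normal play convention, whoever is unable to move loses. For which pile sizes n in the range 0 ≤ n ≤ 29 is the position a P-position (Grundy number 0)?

0, 1, 2, 3, 4, 5, 16, 17, 18, 19, 20, 21

n :  0  1  2  3  4  5  6  7  8  9 10 11 12 13 14 15 16 17 18 19 20 21 22 23 24 25 26 27 28 29
G :  0  0  0  0  0  0  1  1  1  1  1  1  2  2  2  2  0  0  0  0  0  0  1  1  1  1  1  1  2  2
P-positions are exactly the n with G(n) = 0.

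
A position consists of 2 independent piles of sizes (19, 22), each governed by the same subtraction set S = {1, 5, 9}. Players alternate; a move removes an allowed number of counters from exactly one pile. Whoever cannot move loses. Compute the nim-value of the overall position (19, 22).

All piles use S = {1, 5, 9}:
G(0) = 0
G(1) = mex{0} = 1
G(2) = mex{1} = 0
G(3) = mex{0} = 1
G(4) = mex{1} = 0
G(5) = mex{0,0} = 1
G(6) = mex{1,1} = 0
G(7) = mex{0,0} = 1
G(8) = mex{1,1} = 0
G(9) = mex{0,0,0} = 1
G(10) = mex{1,1,1} = 0
G(11) = mex{0,0,0} = 1
G(12) = mex{1,1,1} = 0
G(13) = mex{0,0,0} = 1
G(14) = mex{1,1,1} = 0
G(15) = mex{0,0,0} = 1
G(16) = mex{1,1,1} = 0
G(17) = mex{0,0,0} = 1
G(18) = mex{1,1,1} = 0
G(19) = mex{0,0,0} = 1
G(20) = mex{1,1,1} = 0
G(21) = mex{0,0,0} = 1
G(22) = mex{1,1,1} = 0
Pile A: G(19) = 1.
Pile B: G(22) = 0.
Combined Grundy value = 1 ⊕ 0 = 1.

1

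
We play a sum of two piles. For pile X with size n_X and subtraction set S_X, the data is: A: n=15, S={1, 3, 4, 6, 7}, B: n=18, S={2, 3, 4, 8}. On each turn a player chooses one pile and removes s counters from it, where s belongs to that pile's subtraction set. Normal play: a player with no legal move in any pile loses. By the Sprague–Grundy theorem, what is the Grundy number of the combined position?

3

Pile A, S = {1, 3, 4, 6, 7}:
G(0) = 0
G(1) = mex{0} = 1
G(2) = mex{1} = 0
G(3) = mex{0,0} = 1
G(4) = mex{1,1,0} = 2
G(5) = mex{2,0,1} = 3
G(6) = mex{3,1,0,0} = 2
G(7) = mex{2,2,1,1,0} = 3
G(8) = mex{3,3,2,0,1} = 4
G(9) = mex{4,2,3,1,0} = 5
G(10) = mex{5,3,2,2,1} = 0
G(11) = mex{0,4,3,3,2} = 1
G(12) = mex{1,5,4,2,3} = 0
G(13) = mex{0,0,5,3,2} = 1
G(14) = mex{1,1,0,4,3} = 2
G(15) = mex{2,0,1,5,4} = 3
G_A(15) = 3.
Pile B, S = {2, 3, 4, 8}:
n :  0  1  2  3  4  5  6  7  8  9 10 11 12 13 14 15 16 17 18
G :  0  0  1  1  2  2  0  0  1  1  2  2  0  0  1  1  2  2  0
G_B(18) = 0.
Combined Grundy value = 3 ⊕ 0 = 3.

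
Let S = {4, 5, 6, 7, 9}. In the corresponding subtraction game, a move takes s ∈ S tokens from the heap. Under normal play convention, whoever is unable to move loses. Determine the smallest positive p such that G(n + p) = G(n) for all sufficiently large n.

n :  0  1  2  3  4  5  6  7  8  9 10 11 12 13 14 15 16 17 18 19 20 21 22 23 24 25 26 27
G :  0  0  0  0  1  1  1  1  2  2  2  2  3  0  0  0  0  1  1  1  1  2  2  2  2  3  0  0
G(n+13) = G(n) holds for n = 0,…,8 (a full window of length max(S) = 9), so the sequence is purely periodic with period 13.

13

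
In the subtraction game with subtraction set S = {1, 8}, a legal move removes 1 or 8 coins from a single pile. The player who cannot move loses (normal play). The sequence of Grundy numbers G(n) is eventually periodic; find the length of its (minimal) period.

n :  0  1  2  3  4  5  6  7  8  9 10 11 12 13 14 15 16 17 18 19
G :  0  1  0  1  0  1  0  1  2  0  1  0  1  0  1  0  1  2  0  1
G(n+9) = G(n) holds for n = 0,…,7 (a full window of length max(S) = 8), so the sequence is purely periodic with period 9.

9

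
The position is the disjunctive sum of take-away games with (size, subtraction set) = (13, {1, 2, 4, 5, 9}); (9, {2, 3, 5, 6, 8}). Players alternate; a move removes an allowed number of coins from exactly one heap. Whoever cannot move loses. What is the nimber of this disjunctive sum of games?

Heap A, S = {1, 2, 4, 5, 9}:
G(0) = 0
G(1) = mex{0} = 1
G(2) = mex{1,0} = 2
G(3) = mex{2,1} = 0
G(4) = mex{0,2,0} = 1
G(5) = mex{1,0,1,0} = 2
G(6) = mex{2,1,2,1} = 0
G(7) = mex{0,2,0,2} = 1
G(8) = mex{1,0,1,0} = 2
G(9) = mex{2,1,2,1,0} = 3
G(10) = mex{3,2,0,2,1} = 4
G(11) = mex{4,3,1,0,2} = 5
G(12) = mex{5,4,2,1,0} = 3
G(13) = mex{3,5,3,2,1} = 0
G_A(13) = 0.
Heap B, S = {2, 3, 5, 6, 8}:
G(0) = 0
G(1) = mex{} = 0
G(2) = mex{0} = 1
G(3) = mex{0,0} = 1
G(4) = mex{1,0} = 2
G(5) = mex{1,1,0} = 2
G(6) = mex{2,1,0,0} = 3
G(7) = mex{2,2,1,0} = 3
G(8) = mex{3,2,1,1,0} = 4
G(9) = mex{3,3,2,1,0} = 4
G_B(9) = 4.
Combined Grundy value = 0 ⊕ 4 = 4.

4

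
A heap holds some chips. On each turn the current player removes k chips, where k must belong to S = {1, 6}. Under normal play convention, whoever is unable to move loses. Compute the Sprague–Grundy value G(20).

2

n :  0  1  2  3  4  5  6  7  8  9 10 11 12 13 14 15 16 17 18 19 20
G :  0  1  0  1  0  1  2  0  1  0  1  0  1  2  0  1  0  1  0  1  2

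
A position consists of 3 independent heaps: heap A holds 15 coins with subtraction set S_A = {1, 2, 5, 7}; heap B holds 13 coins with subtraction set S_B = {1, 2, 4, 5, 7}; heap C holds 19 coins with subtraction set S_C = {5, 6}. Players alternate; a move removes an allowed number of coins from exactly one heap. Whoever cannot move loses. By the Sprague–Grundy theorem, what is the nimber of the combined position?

Heap A, S = {1, 2, 5, 7}:
n :  0  1  2  3  4  5  6  7  8  9 10 11 12 13 14 15
G :  0  1  2  0  1  2  0  1  2  0  1  2  0  1  2  0
G_A(15) = 0.
Heap B, S = {1, 2, 4, 5, 7}:
n :  0  1  2  3  4  5  6  7  8  9 10 11 12 13
G :  0  1  2  0  1  2  0  1  2  0  1  2  0  1
G_B(13) = 1.
Heap C, S = {5, 6}:
G(0) = 0
G(1) = mex{} = 0
G(2) = mex{} = 0
G(3) = mex{} = 0
G(4) = mex{} = 0
G(5) = mex{0} = 1
G(6) = mex{0,0} = 1
G(7) = mex{0,0} = 1
G(8) = mex{0,0} = 1
G(9) = mex{0,0} = 1
G(10) = mex{1,0} = 2
G(11) = mex{1,1} = 0
G(12) = mex{1,1} = 0
G(13) = mex{1,1} = 0
G(14) = mex{1,1} = 0
G(15) = mex{2,1} = 0
G(16) = mex{0,2} = 1
G(17) = mex{0,0} = 1
G(18) = mex{0,0} = 1
G(19) = mex{0,0} = 1
G_C(19) = 1.
Combined Grundy value = 0 ⊕ 1 ⊕ 1 = 0.

0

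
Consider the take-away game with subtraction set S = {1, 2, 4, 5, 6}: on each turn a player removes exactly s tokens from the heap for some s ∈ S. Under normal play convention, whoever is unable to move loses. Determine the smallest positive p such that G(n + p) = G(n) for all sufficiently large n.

10

G(0) = 0
G(1) = mex{0} = 1
G(2) = mex{1,0} = 2
G(3) = mex{2,1} = 0
G(4) = mex{0,2,0} = 1
G(5) = mex{1,0,1,0} = 2
G(6) = mex{2,1,2,1,0} = 3
G(7) = mex{3,2,0,2,1} = 4
G(8) = mex{4,3,1,0,2} = 5
G(9) = mex{5,4,2,1,0} = 3
G(10) = mex{3,5,3,2,1} = 0
G(11) = mex{0,3,4,3,2} = 1
G(12) = mex{1,0,5,4,3} = 2
G(13) = mex{2,1,3,5,4} = 0
G(14) = mex{0,2,0,3,5} = 1
G(15) = mex{1,0,1,0,3} = 2
G(16) = mex{2,1,2,1,0} = 3
G(17) = mex{3,2,0,2,1} = 4
G(18) = mex{4,3,1,0,2} = 5
G(19) = mex{5,4,2,1,0} = 3
G(20) = mex{3,5,3,2,1} = 0
G(21) = mex{0,3,4,3,2} = 1
G(n+10) = G(n) holds for n = 0,…,5 (a full window of length max(S) = 6), so the sequence is purely periodic with period 10.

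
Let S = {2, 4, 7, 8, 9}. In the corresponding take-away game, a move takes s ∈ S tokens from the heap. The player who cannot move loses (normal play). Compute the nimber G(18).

3

n :  0  1  2  3  4  5  6  7  8  9 10 11 12 13 14 15 16 17 18
G :  0  0  1  1  2  2  0  3  1  4  2  0  0  1  1  2  2  0  3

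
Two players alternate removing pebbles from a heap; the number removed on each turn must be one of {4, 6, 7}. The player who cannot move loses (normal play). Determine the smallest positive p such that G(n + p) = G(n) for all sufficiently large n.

11

n :  0  1  2  3  4  5  6  7  8  9 10 11 12 13 14 15 16 17 18 19 20 21 22 23
G :  0  0  0  0  1  1  1  1  2  2  2  0  0  0  0  1  1  1  1  2  2  2  0  0
G(n+11) = G(n) holds for n = 0,…,6 (a full window of length max(S) = 7), so the sequence is purely periodic with period 11.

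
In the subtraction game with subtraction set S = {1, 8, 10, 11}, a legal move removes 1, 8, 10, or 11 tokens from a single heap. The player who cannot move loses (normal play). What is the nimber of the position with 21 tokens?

0

G(0) = 0
G(1) = mex{0} = 1
G(2) = mex{1} = 0
G(3) = mex{0} = 1
G(4) = mex{1} = 0
G(5) = mex{0} = 1
G(6) = mex{1} = 0
G(7) = mex{0} = 1
G(8) = mex{1,0} = 2
G(9) = mex{2,1} = 0
G(10) = mex{0,0,0} = 1
G(11) = mex{1,1,1,0} = 2
G(12) = mex{2,0,0,1} = 3
G(13) = mex{3,1,1,0} = 2
G(14) = mex{2,0,0,1} = 3
G(15) = mex{3,1,1,0} = 2
G(16) = mex{2,2,0,1} = 3
G(17) = mex{3,0,1,0} = 2
G(18) = mex{2,1,2,1} = 0
G(19) = mex{0,2,0,2} = 1
G(20) = mex{1,3,1,0} = 2
G(21) = mex{2,2,2,1} = 0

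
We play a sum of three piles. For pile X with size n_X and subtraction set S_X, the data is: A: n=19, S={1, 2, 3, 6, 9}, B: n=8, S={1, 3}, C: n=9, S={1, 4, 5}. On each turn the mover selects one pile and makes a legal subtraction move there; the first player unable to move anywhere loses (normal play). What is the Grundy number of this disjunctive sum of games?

2

Pile A, S = {1, 2, 3, 6, 9}:
n :  0  1  2  3  4  5  6  7  8  9 10 11 12 13 14 15 16 17 18 19
G :  0  1  2  3  0  1  2  3  0  1  2  3  0  1  2  3  0  1  2  3
G_A(19) = 3.
Pile B, S = {1, 3}:
G(0) = 0
G(1) = mex{0} = 1
G(2) = mex{1} = 0
G(3) = mex{0,0} = 1
G(4) = mex{1,1} = 0
G(5) = mex{0,0} = 1
G(6) = mex{1,1} = 0
G(7) = mex{0,0} = 1
G(8) = mex{1,1} = 0
G_B(8) = 0.
Pile C, S = {1, 4, 5}:
G(0) = 0
G(1) = mex{0} = 1
G(2) = mex{1} = 0
G(3) = mex{0} = 1
G(4) = mex{1,0} = 2
G(5) = mex{2,1,0} = 3
G(6) = mex{3,0,1} = 2
G(7) = mex{2,1,0} = 3
G(8) = mex{3,2,1} = 0
G(9) = mex{0,3,2} = 1
G_C(9) = 1.
Combined Grundy value = 3 ⊕ 0 ⊕ 1 = 2.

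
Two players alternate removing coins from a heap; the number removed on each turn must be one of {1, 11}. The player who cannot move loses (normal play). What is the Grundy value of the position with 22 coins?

G(0) = 0
G(1) = mex{0} = 1
G(2) = mex{1} = 0
G(3) = mex{0} = 1
G(4) = mex{1} = 0
G(5) = mex{0} = 1
G(6) = mex{1} = 0
G(7) = mex{0} = 1
G(8) = mex{1} = 0
G(9) = mex{0} = 1
G(10) = mex{1} = 0
G(11) = mex{0,0} = 1
G(12) = mex{1,1} = 0
G(13) = mex{0,0} = 1
G(14) = mex{1,1} = 0
G(15) = mex{0,0} = 1
G(16) = mex{1,1} = 0
G(17) = mex{0,0} = 1
G(18) = mex{1,1} = 0
G(19) = mex{0,0} = 1
G(20) = mex{1,1} = 0
G(21) = mex{0,0} = 1
G(22) = mex{1,1} = 0

0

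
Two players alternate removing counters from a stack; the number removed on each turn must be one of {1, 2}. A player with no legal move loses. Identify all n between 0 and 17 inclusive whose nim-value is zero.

0, 3, 6, 9, 12, 15

n :  0  1  2  3  4  5  6  7  8  9 10 11 12 13 14 15 16 17
G :  0  1  2  0  1  2  0  1  2  0  1  2  0  1  2  0  1  2
P-positions are exactly the n with G(n) = 0.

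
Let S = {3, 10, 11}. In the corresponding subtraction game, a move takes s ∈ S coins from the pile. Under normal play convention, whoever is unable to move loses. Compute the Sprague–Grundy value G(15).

0

G(0) = 0
G(1) = mex{} = 0
G(2) = mex{} = 0
G(3) = mex{0} = 1
G(4) = mex{0} = 1
G(5) = mex{0} = 1
G(6) = mex{1} = 0
G(7) = mex{1} = 0
G(8) = mex{1} = 0
G(9) = mex{0} = 1
G(10) = mex{0,0} = 1
G(11) = mex{0,0,0} = 1
G(12) = mex{1,0,0} = 2
G(13) = mex{1,1,0} = 2
G(14) = mex{1,1,1} = 0
G(15) = mex{2,1,1} = 0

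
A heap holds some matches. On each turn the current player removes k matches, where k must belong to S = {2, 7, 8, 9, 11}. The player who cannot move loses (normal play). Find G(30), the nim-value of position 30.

2

G(0) = 0
G(1) = mex{} = 0
G(2) = mex{0} = 1
G(3) = mex{0} = 1
G(4) = mex{1} = 0
G(5) = mex{1} = 0
G(6) = mex{0} = 1
G(7) = mex{0,0} = 1
G(8) = mex{1,0,0} = 2
G(9) = mex{1,1,0,0} = 2
G(10) = mex{2,1,1,0} = 3
G(11) = mex{2,0,1,1,0} = 3
G(12) = mex{3,0,0,1,0} = 2
G(13) = mex{3,1,0,0,1} = 2
G(14) = mex{2,1,1,0,1} = 3
G(15) = mex{2,2,1,1,0} = 3
G(16) = mex{3,2,2,1,0} = 4
G(17) = mex{3,3,2,2,1} = 0
G(18) = mex{4,3,3,2,1} = 0
G(19) = mex{0,2,3,3,2} = 1
G(20) = mex{0,2,2,3,2} = 1
G(21) = mex{1,3,2,2,3} = 0
G(22) = mex{1,3,3,2,3} = 0
G(23) = mex{0,4,3,3,2} = 1
G(24) = mex{0,0,4,3,2} = 1
G(25) = mex{1,0,0,4,3} = 2
G(26) = mex{1,1,0,0,3} = 2
G(27) = mex{2,1,1,0,4} = 3
G(28) = mex{2,0,1,1,0} = 3
G(29) = mex{3,0,0,1,0} = 2
G(30) = mex{3,1,0,0,1} = 2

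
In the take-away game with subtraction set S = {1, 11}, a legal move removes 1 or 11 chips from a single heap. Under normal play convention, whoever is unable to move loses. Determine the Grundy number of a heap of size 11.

n :  0  1  2  3  4  5  6  7  8  9 10 11
G :  0  1  0  1  0  1  0  1  0  1  0  1

1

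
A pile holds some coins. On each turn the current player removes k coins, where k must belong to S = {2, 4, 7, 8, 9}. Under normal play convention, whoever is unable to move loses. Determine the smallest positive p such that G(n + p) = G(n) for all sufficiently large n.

11

G(0) = 0
G(1) = mex{} = 0
G(2) = mex{0} = 1
G(3) = mex{0} = 1
G(4) = mex{1,0} = 2
G(5) = mex{1,0} = 2
G(6) = mex{2,1} = 0
G(7) = mex{2,1,0} = 3
G(8) = mex{0,2,0,0} = 1
G(9) = mex{3,2,1,0,0} = 4
G(10) = mex{1,0,1,1,0} = 2
G(11) = mex{4,3,2,1,1} = 0
G(12) = mex{2,1,2,2,1} = 0
G(13) = mex{0,4,0,2,2} = 1
G(14) = mex{0,2,3,0,2} = 1
G(15) = mex{1,0,1,3,0} = 2
G(16) = mex{1,0,4,1,3} = 2
G(17) = mex{2,1,2,4,1} = 0
G(18) = mex{2,1,0,2,4} = 3
G(19) = mex{0,2,0,0,2} = 1
G(20) = mex{3,2,1,0,0} = 4
G(21) = mex{1,0,1,1,0} = 2
G(22) = mex{4,3,2,1,1} = 0
G(23) = mex{2,1,2,2,1} = 0
G(n+11) = G(n) holds for n = 0,…,8 (a full window of length max(S) = 9), so the sequence is purely periodic with period 11.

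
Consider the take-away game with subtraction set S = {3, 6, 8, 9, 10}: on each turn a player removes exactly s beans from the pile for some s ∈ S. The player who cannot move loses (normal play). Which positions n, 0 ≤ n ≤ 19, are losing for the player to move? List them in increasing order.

G(0) = 0
G(1) = mex{} = 0
G(2) = mex{} = 0
G(3) = mex{0} = 1
G(4) = mex{0} = 1
G(5) = mex{0} = 1
G(6) = mex{1,0} = 2
G(7) = mex{1,0} = 2
G(8) = mex{1,0,0} = 2
G(9) = mex{2,1,0,0} = 3
G(10) = mex{2,1,0,0,0} = 3
G(11) = mex{2,1,1,0,0} = 3
G(12) = mex{3,2,1,1,0} = 4
G(13) = mex{3,2,1,1,1} = 0
G(14) = mex{3,2,2,1,1} = 0
G(15) = mex{4,3,2,2,1} = 0
G(16) = mex{0,3,2,2,2} = 1
G(17) = mex{0,3,3,2,2} = 1
G(18) = mex{0,4,3,3,2} = 1
G(19) = mex{1,0,3,3,3} = 2
P-positions are exactly the n with G(n) = 0.

0, 1, 2, 13, 14, 15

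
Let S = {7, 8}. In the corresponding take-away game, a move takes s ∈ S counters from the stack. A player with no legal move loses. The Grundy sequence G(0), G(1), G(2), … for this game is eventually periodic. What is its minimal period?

n :  0  1  2  3  4  5  6  7  8  9 10 11 12 13 14 15 16 17 18 19 20 21 22 23 24 25 26 27 28 29 30 31
G :  0  0  0  0  0  0  0  1  1  1  1  1  1  1  2  0  0  0  0  0  0  0  1  1  1  1  1  1  1  2  0  0
G(n+15) = G(n) holds for n = 0,…,7 (a full window of length max(S) = 8), so the sequence is purely periodic with period 15.

15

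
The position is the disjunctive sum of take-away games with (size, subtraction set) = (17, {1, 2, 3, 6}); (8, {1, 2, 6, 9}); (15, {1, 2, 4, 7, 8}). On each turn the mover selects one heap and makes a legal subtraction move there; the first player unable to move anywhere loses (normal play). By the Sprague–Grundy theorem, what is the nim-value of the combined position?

0

Heap A, S = {1, 2, 3, 6}:
G(0) = 0
G(1) = mex{0} = 1
G(2) = mex{1,0} = 2
G(3) = mex{2,1,0} = 3
G(4) = mex{3,2,1} = 0
G(5) = mex{0,3,2} = 1
G(6) = mex{1,0,3,0} = 2
G(7) = mex{2,1,0,1} = 3
G(8) = mex{3,2,1,2} = 0
G(9) = mex{0,3,2,3} = 1
G(10) = mex{1,0,3,0} = 2
G(11) = mex{2,1,0,1} = 3
G(12) = mex{3,2,1,2} = 0
G(13) = mex{0,3,2,3} = 1
G(14) = mex{1,0,3,0} = 2
G(15) = mex{2,1,0,1} = 3
G(16) = mex{3,2,1,2} = 0
G(17) = mex{0,3,2,3} = 1
G_A(17) = 1.
Heap B, S = {1, 2, 6, 9}:
G(0) = 0
G(1) = mex{0} = 1
G(2) = mex{1,0} = 2
G(3) = mex{2,1} = 0
G(4) = mex{0,2} = 1
G(5) = mex{1,0} = 2
G(6) = mex{2,1,0} = 3
G(7) = mex{3,2,1} = 0
G(8) = mex{0,3,2} = 1
G_B(8) = 1.
Heap C, S = {1, 2, 4, 7, 8}:
n :  0  1  2  3  4  5  6  7  8  9 10 11 12 13 14 15
G :  0  1  2  0  1  2  0  1  2  0  1  2  0  1  2  0
G_C(15) = 0.
Combined Grundy value = 1 ⊕ 1 ⊕ 0 = 0.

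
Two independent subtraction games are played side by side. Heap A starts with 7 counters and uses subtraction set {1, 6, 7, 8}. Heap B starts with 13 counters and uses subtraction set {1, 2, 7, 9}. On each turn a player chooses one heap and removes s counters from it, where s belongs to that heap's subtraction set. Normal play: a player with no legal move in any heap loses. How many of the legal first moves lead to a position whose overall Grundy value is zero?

1

Heap A, S = {1, 6, 7, 8}:
n : 0 1 2 3 4 5 6 7
G : 0 1 0 1 0 1 2 3
G_A(7) = 3.
Heap B, S = {1, 2, 7, 9}:
n :  0  1  2  3  4  5  6  7  8  9 10 11 12 13
G :  0  1  2  0  1  2  0  1  2  3  4  0  1  2
G_B(13) = 2.
Combined Grundy value = 3 ⊕ 2 = 1.
A winning move leaves total XOR = 0, i.e. changes one component's Grundy value g to g ⊕ X where X is the current total.
Heap A: need g' = 3⊕1 = 2. Options: 7−1→G=2, 7−6→G=1, 7−7→G=0. Hits: 1.
Heap B: need g' = 2⊕1 = 3. Options: 13−1→G=1, 13−2→G=0, 13−7→G=0, 13−9→G=1. Hits: 0.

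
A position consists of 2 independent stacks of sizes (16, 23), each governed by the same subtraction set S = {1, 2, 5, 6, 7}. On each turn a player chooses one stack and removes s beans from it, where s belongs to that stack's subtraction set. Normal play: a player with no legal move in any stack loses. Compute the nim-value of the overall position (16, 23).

3

All stacks use S = {1, 2, 5, 6, 7}:
n :  0  1  2  3  4  5  6  7  8  9 10 11 12 13 14 15 16 17 18 19 20 21 22 23
G :  0  1  2  0  1  2  3  4  5  3  4  0  1  2  0  1  2  3  4  5  3  4  0  1
Stack A: G(16) = 2.
Stack B: G(23) = 1.
Combined Grundy value = 2 ⊕ 1 = 3.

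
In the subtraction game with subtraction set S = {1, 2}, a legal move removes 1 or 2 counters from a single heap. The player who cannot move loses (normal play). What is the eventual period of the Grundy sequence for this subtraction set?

3

n :  0  1  2  3  4  5  6  7  8  9 10 11 12 13 14
G :  0  1  2  0  1  2  0  1  2  0  1  2  0  1  2
G(n+3) = G(n) holds for n = 0,…,1 (a full window of length max(S) = 2), so the sequence is purely periodic with period 3.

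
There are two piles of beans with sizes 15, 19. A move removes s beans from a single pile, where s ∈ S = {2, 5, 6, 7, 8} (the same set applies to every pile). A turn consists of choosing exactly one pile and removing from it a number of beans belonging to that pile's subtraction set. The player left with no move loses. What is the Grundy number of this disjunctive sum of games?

All piles use S = {2, 5, 6, 7, 8}:
G(0) = 0
G(1) = mex{} = 0
G(2) = mex{0} = 1
G(3) = mex{0} = 1
G(4) = mex{1} = 0
G(5) = mex{1,0} = 2
G(6) = mex{0,0,0} = 1
G(7) = mex{2,1,0,0} = 3
G(8) = mex{1,1,1,0,0} = 2
G(9) = mex{3,0,1,1,0} = 2
G(10) = mex{2,2,0,1,1} = 3
G(11) = mex{2,1,2,0,1} = 3
G(12) = mex{3,3,1,2,0} = 4
G(13) = mex{3,2,3,1,2} = 0
G(14) = mex{4,2,2,3,1} = 0
G(15) = mex{0,3,2,2,3} = 1
G(16) = mex{0,3,3,2,2} = 1
G(17) = mex{1,4,3,3,2} = 0
G(18) = mex{1,0,4,3,3} = 2
G(19) = mex{0,0,0,4,3} = 1
Pile A: G(15) = 1.
Pile B: G(19) = 1.
Combined Grundy value = 1 ⊕ 1 = 0.

0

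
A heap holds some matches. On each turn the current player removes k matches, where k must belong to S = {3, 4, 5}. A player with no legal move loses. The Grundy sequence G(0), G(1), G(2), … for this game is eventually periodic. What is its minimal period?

8

G(0) = 0
G(1) = mex{} = 0
G(2) = mex{} = 0
G(3) = mex{0} = 1
G(4) = mex{0,0} = 1
G(5) = mex{0,0,0} = 1
G(6) = mex{1,0,0} = 2
G(7) = mex{1,1,0} = 2
G(8) = mex{1,1,1} = 0
G(9) = mex{2,1,1} = 0
G(10) = mex{2,2,1} = 0
G(11) = mex{0,2,2} = 1
G(12) = mex{0,0,2} = 1
G(13) = mex{0,0,0} = 1
G(14) = mex{1,0,0} = 2
G(15) = mex{1,1,0} = 2
G(16) = mex{1,1,1} = 0
G(17) = mex{2,1,1} = 0
G(n+8) = G(n) holds for n = 0,…,4 (a full window of length max(S) = 5), so the sequence is purely periodic with period 8.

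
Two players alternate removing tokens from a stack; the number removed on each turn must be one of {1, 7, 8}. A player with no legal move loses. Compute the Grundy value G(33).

n :  0  1  2  3  4  5  6  7  8  9 10 11 12 13 14 15 16 17 18 19 20 21 22 23 24 25 26 27 28 29 30 31 32 33
G :  0  1  0  1  0  1  0  1  2  3  2  3  2  3  2  0  1  0  1  0  1  0  1  2  3  2  3  2  3  2  0  1  0  1

1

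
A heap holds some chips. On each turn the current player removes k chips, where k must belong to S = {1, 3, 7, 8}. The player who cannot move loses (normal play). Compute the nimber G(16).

G(0) = 0
G(1) = mex{0} = 1
G(2) = mex{1} = 0
G(3) = mex{0,0} = 1
G(4) = mex{1,1} = 0
G(5) = mex{0,0} = 1
G(6) = mex{1,1} = 0
G(7) = mex{0,0,0} = 1
G(8) = mex{1,1,1,0} = 2
G(9) = mex{2,0,0,1} = 3
G(10) = mex{3,1,1,0} = 2
G(11) = mex{2,2,0,1} = 3
G(12) = mex{3,3,1,0} = 2
G(13) = mex{2,2,0,1} = 3
G(14) = mex{3,3,1,0} = 2
G(15) = mex{2,2,2,1} = 0
G(16) = mex{0,3,3,2} = 1

1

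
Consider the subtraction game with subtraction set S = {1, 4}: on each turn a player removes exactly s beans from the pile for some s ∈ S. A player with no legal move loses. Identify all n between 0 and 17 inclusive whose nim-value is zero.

0, 2, 5, 7, 10, 12, 15, 17

n :  0  1  2  3  4  5  6  7  8  9 10 11 12 13 14 15 16 17
G :  0  1  0  1  2  0  1  0  1  2  0  1  0  1  2  0  1  0
P-positions are exactly the n with G(n) = 0.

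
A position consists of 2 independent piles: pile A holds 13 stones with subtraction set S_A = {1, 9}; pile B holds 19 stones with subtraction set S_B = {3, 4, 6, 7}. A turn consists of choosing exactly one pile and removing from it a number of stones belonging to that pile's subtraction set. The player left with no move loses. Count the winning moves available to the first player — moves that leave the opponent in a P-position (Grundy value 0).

2

Pile A, S = {1, 9}:
n :  0  1  2  3  4  5  6  7  8  9 10 11 12 13
G :  0  1  0  1  0  1  0  1  0  1  0  1  0  1
G_A(13) = 1.
Pile B, S = {3, 4, 6, 7}:
G(0) = 0
G(1) = mex{} = 0
G(2) = mex{} = 0
G(3) = mex{0} = 1
G(4) = mex{0,0} = 1
G(5) = mex{0,0} = 1
G(6) = mex{1,0,0} = 2
G(7) = mex{1,1,0,0} = 2
G(8) = mex{1,1,0,0} = 2
G(9) = mex{2,1,1,0} = 3
G(10) = mex{2,2,1,1} = 0
G(11) = mex{2,2,1,1} = 0
G(12) = mex{3,2,2,1} = 0
G(13) = mex{0,3,2,2} = 1
G(14) = mex{0,0,2,2} = 1
G(15) = mex{0,0,3,2} = 1
G(16) = mex{1,0,0,3} = 2
G(17) = mex{1,1,0,0} = 2
G(18) = mex{1,1,0,0} = 2
G(19) = mex{2,1,1,0} = 3
G_B(19) = 3.
Combined Grundy value = 1 ⊕ 3 = 2.
A winning move leaves total XOR = 0, i.e. changes one component's Grundy value g to g ⊕ X where X is the current total.
Pile A: need g' = 1⊕2 = 3. Options: 13−1→G=0, 13−9→G=0. Hits: 0.
Pile B: need g' = 3⊕2 = 1. Options: 19−3→G=2, 19−4→G=1, 19−6→G=1, 19−7→G=0. Hits: 2.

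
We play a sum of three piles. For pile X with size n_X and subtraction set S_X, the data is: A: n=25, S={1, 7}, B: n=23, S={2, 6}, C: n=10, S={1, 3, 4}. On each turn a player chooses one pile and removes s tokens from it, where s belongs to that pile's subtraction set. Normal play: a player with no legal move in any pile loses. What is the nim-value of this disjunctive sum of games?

Pile A, S = {1, 7}:
n :  0  1  2  3  4  5  6  7  8  9 10 11 12 13 14 15 16 17 18 19 20 21 22 23 24 25
G :  0  1  0  1  0  1  0  1  0  1  0  1  0  1  0  1  0  1  0  1  0  1  0  1  0  1
G_A(25) = 1.
Pile B, S = {2, 6}:
G(0) = 0
G(1) = mex{} = 0
G(2) = mex{0} = 1
G(3) = mex{0} = 1
G(4) = mex{1} = 0
G(5) = mex{1} = 0
G(6) = mex{0,0} = 1
G(7) = mex{0,0} = 1
G(8) = mex{1,1} = 0
G(9) = mex{1,1} = 0
G(10) = mex{0,0} = 1
G(11) = mex{0,0} = 1
G(12) = mex{1,1} = 0
G(13) = mex{1,1} = 0
G(14) = mex{0,0} = 1
G(15) = mex{0,0} = 1
G(16) = mex{1,1} = 0
G(17) = mex{1,1} = 0
G(18) = mex{0,0} = 1
G(19) = mex{0,0} = 1
G(20) = mex{1,1} = 0
G(21) = mex{1,1} = 0
G(22) = mex{0,0} = 1
G(23) = mex{0,0} = 1
G_B(23) = 1.
Pile C, S = {1, 3, 4}:
n :  0  1  2  3  4  5  6  7  8  9 10
G :  0  1  0  1  2  3  2  0  1  0  1
G_C(10) = 1.
Combined Grundy value = 1 ⊕ 1 ⊕ 1 = 1.

1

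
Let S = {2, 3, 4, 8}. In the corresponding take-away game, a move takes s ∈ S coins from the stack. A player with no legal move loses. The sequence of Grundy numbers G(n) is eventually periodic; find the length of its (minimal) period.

6

G(0) = 0
G(1) = mex{} = 0
G(2) = mex{0} = 1
G(3) = mex{0,0} = 1
G(4) = mex{1,0,0} = 2
G(5) = mex{1,1,0} = 2
G(6) = mex{2,1,1} = 0
G(7) = mex{2,2,1} = 0
G(8) = mex{0,2,2,0} = 1
G(9) = mex{0,0,2,0} = 1
G(10) = mex{1,0,0,1} = 2
G(11) = mex{1,1,0,1} = 2
G(12) = mex{2,1,1,2} = 0
G(13) = mex{2,2,1,2} = 0
G(14) = mex{0,2,2,0} = 1
G(15) = mex{0,0,2,0} = 1
G(n+6) = G(n) holds for n = 0,…,7 (a full window of length max(S) = 8), so the sequence is purely periodic with period 6.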